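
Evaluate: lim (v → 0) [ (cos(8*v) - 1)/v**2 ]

-32

Direct substitution gives 0/0.
Apply L'Hôpital: lim (-8*sin(8*v))/(2*v), still 0/0.
After 2 applications of L'Hôpital's rule the quotient is (-64*cos(8*v))/(2); substituting v = 0 gives -32.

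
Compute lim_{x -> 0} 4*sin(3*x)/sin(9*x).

4/3

Substitution gives 0/0.
Divide numerator and denominator by x: sin(3x)/x → 3 and sin(9x)/x → 9, so the limit is 4·3/9 = 4/3.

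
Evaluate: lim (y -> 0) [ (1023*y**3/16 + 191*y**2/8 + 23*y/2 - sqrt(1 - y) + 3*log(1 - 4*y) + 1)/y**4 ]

-24571/128

Substitution gives 0/0 (the numerator vanishes to order 4).
Expand each term to order y^4: the coefficient of y^4 in 3·ln(1 - 4y) is -192 and in −√(1 - y) is 5/128.
Lower-order terms cancel with the polynomial part, so the numerator is (-24571/128)·y^4 + o(y^4), and the limit is (-24571/128)/(1) = -24571/128.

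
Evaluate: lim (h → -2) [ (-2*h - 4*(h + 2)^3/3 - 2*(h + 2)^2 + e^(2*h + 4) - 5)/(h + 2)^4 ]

Direct substitution gives 0/0.
Apply L'Hôpital: lim (-4*h - 4*(h + 2)^2 + 2*e^(2*h + 4) - 10)/(4*(h + 2)^3), still 0/0.
Apply L'Hôpital: lim (-8*h + 4*e^(2*h + 4) - 20)/(12*(h + 2)^2), still 0/0.
Apply L'Hôpital: lim (8*e^(2*h + 4) - 8)/(24*h + 48), still 0/0.
After 4 applications of L'Hôpital's rule the quotient is (16*e^(2*h + 4))/(24); substituting h = -2 gives 2/3.

2/3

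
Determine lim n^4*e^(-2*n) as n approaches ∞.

0

Write as n^4/e^{2n}, an ∞/∞ form.
Exponential growth dominates any polynomial, so repeated L'Hôpital (or the standard result) gives 0.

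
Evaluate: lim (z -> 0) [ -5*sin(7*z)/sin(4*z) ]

-35/4

Substitution gives 0/0.
Divide numerator and denominator by z: sin(7z)/z → 7 and sin(4z)/z → 4, so the limit is -5·7/4 = -35/4.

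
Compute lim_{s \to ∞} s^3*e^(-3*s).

Write as s^3/e^{3s}, an ∞/∞ form.
Exponential growth dominates any polynomial, so repeated L'Hôpital (or the standard result) gives 0.

0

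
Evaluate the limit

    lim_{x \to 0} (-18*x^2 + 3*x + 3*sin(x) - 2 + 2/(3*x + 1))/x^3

-109/2

Substitution gives 0/0; apply L'Hôpital's rule 3 times.
After differentiating numerator and denominator 3 times the quotient is (-3*cos(x) - 324/(3*x + 1)^4)/(6); at x = 0 this is -109/2.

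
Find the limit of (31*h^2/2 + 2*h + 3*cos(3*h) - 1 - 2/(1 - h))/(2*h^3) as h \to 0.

Substitution gives 0/0; apply L'Hôpital's rule 3 times.
After differentiating numerator and denominator 3 times the quotient is (81*sin(3*h) - 12/(h - 1)^4)/(12); at h = 0 this is -1.

-1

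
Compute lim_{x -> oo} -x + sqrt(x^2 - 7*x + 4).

-7/2

An ∞ − ∞ form. Rationalising with the conjugate, the difference becomes (-7x + 4) / (√(x^2 - 7*x + 4) + x).
For large x the denominator behaves like 2·x, so the quotient tends to -7/2 = -7/2.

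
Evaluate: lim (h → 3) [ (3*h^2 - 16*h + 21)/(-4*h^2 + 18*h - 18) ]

Direct substitution gives 0/0, so factor. Both numerator and denominator have (h - 3) as a factor.
After cancelling, the expression reduces to (3*h - 7)/(6 - 4*h).
Substituting h = 3 gives -1/3.

-1/3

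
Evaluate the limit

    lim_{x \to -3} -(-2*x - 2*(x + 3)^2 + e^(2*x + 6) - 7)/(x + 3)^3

Direct substitution gives 0/0.
Apply L'Hôpital: lim (-4*x + 2*e^(2*x + 6) - 14)/(-3*(x + 3)^2), still 0/0.
Apply L'Hôpital: lim (4*e^(2*x + 6) - 4)/(-6*x - 18), still 0/0.
After 3 applications of L'Hôpital's rule the quotient is (8*e^(2*x + 6))/(-6); substituting x = -3 gives -4/3.

-4/3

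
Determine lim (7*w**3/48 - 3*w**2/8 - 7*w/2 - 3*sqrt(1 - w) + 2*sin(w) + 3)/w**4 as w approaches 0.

Substitution gives 0/0; apply L'Hôpital's rule 4 times.
After differentiating numerator and denominator 4 times the quotient is (2*sin(w) + 45/(16*(1 - w)^(7/2)))/(24); at w = 0 this is 15/128.

15/128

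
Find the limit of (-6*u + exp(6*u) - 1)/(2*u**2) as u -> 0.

Direct substitution gives 0/0.
Apply L'Hôpital: lim (6*e^(6*u) - 6)/(4*u), still 0/0.
After 2 applications of L'Hôpital's rule the quotient is (36*e^(6*u))/(4); substituting u = 0 gives 9.

9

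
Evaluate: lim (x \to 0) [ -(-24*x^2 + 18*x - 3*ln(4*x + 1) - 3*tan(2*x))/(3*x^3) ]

24

Substitution gives 0/0 (the numerator vanishes to order 3).
Expand each term to order x^3: the coefficient of x^3 in -3·ln(1 + 4x) is -64 and in -3·tan(2x) is -8.
Lower-order terms cancel with the polynomial part, so the numerator is (-72)·x^3 + o(x^3), and the limit is (-72)/(-3) = 24.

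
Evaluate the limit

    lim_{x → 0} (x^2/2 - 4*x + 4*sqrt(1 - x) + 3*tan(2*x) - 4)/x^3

Substitution gives 0/0; apply L'Hôpital's rule 3 times.
After differentiating numerator and denominator 3 times the quotient is (144*tan(2*x)^2/cos(2*x)^2 + 48/cos(2*x)^2 - 3/(2*(1 - x)^(5/2)))/(6); at x = 0 this is 31/4.

31/4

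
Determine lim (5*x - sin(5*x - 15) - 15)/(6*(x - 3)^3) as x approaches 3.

Direct substitution gives 0/0.
Apply L'Hôpital: lim (5 - 5*cos(5*x - 15))/(18*(x - 3)^2), still 0/0.
Apply L'Hôpital: lim (25*sin(5*x - 15))/(36*x - 108), still 0/0.
After 3 applications of L'Hôpital's rule the quotient is (125*cos(5*x - 15))/(36); substituting x = 3 gives 125/36.

125/36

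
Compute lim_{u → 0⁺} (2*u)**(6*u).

Base → 0⁺ and exponent → 0⁺: a 0^0 form.
Take logs: 6u·ln(2u). This is 0·(−∞); rewriting as ln(2u)/(1/(6u)) and applying L'Hôpital gives 0.
Hence the limit is e^0 = 1.

1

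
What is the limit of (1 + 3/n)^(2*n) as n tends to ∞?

e^(6)

The base → 1 and the exponent → ∞: a 1^∞ form.
Take logarithms: (2n)·ln(1 + 3/n). Since ln(1+u) ~ u for small u, this behaves like (2n)·(3/n) → 6.
So the limit is e^(6).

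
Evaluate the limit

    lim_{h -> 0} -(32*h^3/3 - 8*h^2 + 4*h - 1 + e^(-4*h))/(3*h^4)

-32/9

Direct substitution gives 0/0.
Apply L'Hôpital: lim (32*h^2 - 16*h + 4 - 4*e^(-4*h))/(-12*h^3), still 0/0.
Apply L'Hôpital: lim (64*h - 16 + 16*e^(-4*h))/(-36*h^2), still 0/0.
Apply L'Hôpital: lim (64 - 64*e^(-4*h))/(-72*h), still 0/0.
After 4 applications of L'Hôpital's rule the quotient is (256*e^(-4*h))/(-72); substituting h = 0 gives -32/9.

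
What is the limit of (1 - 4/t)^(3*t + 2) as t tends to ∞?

Write it as [(1 - 4/t)^t]^(3) · (1 - 4/t)^(2). The bracketed term tends to e^(-4) and the second factor to 1, so the limit is e^(-12).

e^(-12)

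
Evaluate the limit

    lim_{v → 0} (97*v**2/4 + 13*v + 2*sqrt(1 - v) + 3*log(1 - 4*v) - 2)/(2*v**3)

-513/16

Substitution gives 0/0; apply L'Hôpital's rule 3 times.
After differentiating numerator and denominator 3 times the quotient is (384/(4*v - 1)^3 - 3/(4*(1 - v)^(5/2)))/(12); at v = 0 this is -513/16.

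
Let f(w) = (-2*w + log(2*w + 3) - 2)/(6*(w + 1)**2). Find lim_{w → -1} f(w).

Direct substitution gives 0/0.
Apply L'Hôpital: lim (-2 + 2/(2*w + 3))/(12*w + 12), still 0/0.
After 2 applications of L'Hôpital's rule the quotient is (-4/(2*w + 3)^2)/(12); substituting w = -1 gives -1/3.

-1/3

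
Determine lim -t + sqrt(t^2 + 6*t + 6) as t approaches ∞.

3

This has the form ∞ − ∞. Multiply and divide by the conjugate √(t^2 + 6*t + 6) + t.
That gives (6t + 6) / (√(t^2 + 6*t + 6) + t).
Divide numerator and denominator by t: the limit is 6/(2·1) = 3.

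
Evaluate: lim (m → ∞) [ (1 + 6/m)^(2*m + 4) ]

e^(12)

Let L be the limit and take ln: ln L = lim (2m + 4)·ln(1 + 6/m) = lim (2m + 4)·(6/m + O(1/m²)) = 12.
Hence L = e^(12).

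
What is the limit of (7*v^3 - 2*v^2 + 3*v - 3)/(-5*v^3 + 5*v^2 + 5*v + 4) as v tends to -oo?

Numerator and denominator both have degree 3.
Dividing every term by v^3, all lower-order terms vanish and the limit is the ratio of leading coefficients, 7/(-5) = -7/5.

-7/5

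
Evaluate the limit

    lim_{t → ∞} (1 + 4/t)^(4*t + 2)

e^(16)

The base → 1 and the exponent → ∞: a 1^∞ form.
Take logarithms: (4t + 2)·ln(1 + 4/t). Since ln(1+u) ~ u for small u, this behaves like (4t)·(4/t) → 16.
So the limit is e^(16).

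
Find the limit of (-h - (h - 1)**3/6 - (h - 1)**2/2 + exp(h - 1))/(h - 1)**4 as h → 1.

1/24

Direct substitution gives 0/0.
Apply L'Hôpital: lim (-h - (h - 1)^2/2 + e^(h - 1))/(4*(h - 1)^3), still 0/0.
Apply L'Hôpital: lim (-h + e^(h - 1))/(12*(h - 1)^2), still 0/0.
Apply L'Hôpital: lim (e^(h - 1) - 1)/(24*h - 24), still 0/0.
After 4 applications of L'Hôpital's rule the quotient is (e^(h - 1))/(24); substituting h = 1 gives 1/24.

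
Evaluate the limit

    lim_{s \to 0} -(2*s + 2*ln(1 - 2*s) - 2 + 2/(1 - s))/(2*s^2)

1

Substitution gives 0/0; apply L'Hôpital's rule 2 times.
After differentiating numerator and denominator 2 times the quotient is (-8/(2*s - 1)^2 - 4/(s - 1)^3)/(-4); at s = 0 this is 1.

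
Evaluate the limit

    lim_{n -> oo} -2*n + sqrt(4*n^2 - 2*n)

An ∞ − ∞ form. Rationalising with the conjugate, the difference becomes (-2n) / (√(4*n^2 - 2*n) + 2n).
For large n the denominator behaves like 2·2n, so the quotient tends to -2/4 = -1/2.

-1/2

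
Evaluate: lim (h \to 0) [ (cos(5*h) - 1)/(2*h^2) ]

Direct substitution gives 0/0.
Apply L'Hôpital: lim (-5*sin(5*h))/(4*h), still 0/0.
After 2 applications of L'Hôpital's rule the quotient is (-25*cos(5*h))/(4); substituting h = 0 gives -25/4.

-25/4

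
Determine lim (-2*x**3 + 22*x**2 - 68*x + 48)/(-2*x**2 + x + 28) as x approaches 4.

-4/5

At x = 4 both the top and bottom vanish — a removable singularity. Factoring out (x - 4) from each leaves (-2*x^2 + 14*x - 12)/(-2*x - 7), which at x = 4 equals -4/5.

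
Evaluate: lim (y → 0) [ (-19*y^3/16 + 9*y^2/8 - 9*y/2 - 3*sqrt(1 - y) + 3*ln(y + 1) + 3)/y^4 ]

Substitution gives 0/0 (the numerator vanishes to order 4).
Expand each term to order y^4: the coefficient of y^4 in -3·√(1 - y) is 15/128 and in 3·ln(1 + y) is -3/4.
Lower-order terms cancel with the polynomial part, so the numerator is (-81/128)·y^4 + o(y^4), and the limit is (-81/128)/(1) = -81/128.

-81/128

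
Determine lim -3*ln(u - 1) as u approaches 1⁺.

∞

As u → 1⁺, u - 1 → 0⁺ and ln(u - 1) → −∞.
Multiplying by -3 gives ∞.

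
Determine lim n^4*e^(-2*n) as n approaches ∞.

0

Write as n^4/e^{2n}, an ∞/∞ form.
Exponential growth dominates any polynomial, so repeated L'Hôpital (or the standard result) gives 0.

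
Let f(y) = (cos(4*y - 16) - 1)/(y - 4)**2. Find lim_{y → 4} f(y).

-8

Direct substitution gives 0/0.
Apply L'Hôpital: lim (-4*sin(4*y - 16))/(2*y - 8), still 0/0.
After 2 applications of L'Hôpital's rule the quotient is (-16*cos(4*y - 16))/(2); substituting y = 4 gives -8.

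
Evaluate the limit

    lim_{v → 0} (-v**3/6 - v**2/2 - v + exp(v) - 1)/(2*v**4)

1/48

Direct substitution gives 0/0.
Apply L'Hôpital: lim (-v^2/2 - v + e^(v) - 1)/(8*v^3), still 0/0.
Apply L'Hôpital: lim (-v + e^(v) - 1)/(24*v^2), still 0/0.
Apply L'Hôpital: lim (e^(v) - 1)/(48*v), still 0/0.
After 4 applications of L'Hôpital's rule the quotient is (e^(v))/(48); substituting v = 0 gives 1/48.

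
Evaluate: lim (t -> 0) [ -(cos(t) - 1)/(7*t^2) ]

1/14

Direct substitution gives 0/0.
Apply L'Hôpital: lim (-sin(t))/(-14*t), still 0/0.
After 2 applications of L'Hôpital's rule the quotient is (-cos(t))/(-14); substituting t = 0 gives 1/14.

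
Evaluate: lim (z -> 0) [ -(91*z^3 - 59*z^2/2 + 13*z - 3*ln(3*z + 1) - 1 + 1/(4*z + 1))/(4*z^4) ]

Substitution gives 0/0 (the numerator vanishes to order 4).
Expand each term to order z^4: the coefficient of z^4 in -3·ln(1 + 3z) is 243/4 and in 1/(1 + 4z) is 256.
Lower-order terms cancel with the polynomial part, so the numerator is (1267/4)·z^4 + o(z^4), and the limit is (1267/4)/(-4) = -1267/16.

-1267/16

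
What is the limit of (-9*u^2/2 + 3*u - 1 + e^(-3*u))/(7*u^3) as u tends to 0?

-9/14

Direct substitution gives 0/0.
Apply L'Hôpital: lim (-9*u + 3 - 3*e^(-3*u))/(21*u^2), still 0/0.
Apply L'Hôpital: lim (-9 + 9*e^(-3*u))/(42*u), still 0/0.
After 3 applications of L'Hôpital's rule the quotient is (-27*e^(-3*u))/(42); substituting u = 0 gives -9/14.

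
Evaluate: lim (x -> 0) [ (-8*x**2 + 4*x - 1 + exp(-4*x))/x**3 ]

Direct substitution gives 0/0.
Apply L'Hôpital: lim (-16*x + 4 - 4*e^(-4*x))/(3*x^2), still 0/0.
Apply L'Hôpital: lim (-16 + 16*e^(-4*x))/(6*x), still 0/0.
After 3 applications of L'Hôpital's rule the quotient is (-64*e^(-4*x))/(6); substituting x = 0 gives -32/3.

-32/3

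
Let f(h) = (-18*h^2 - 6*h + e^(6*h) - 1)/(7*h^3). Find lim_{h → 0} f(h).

Direct substitution gives 0/0.
Apply L'Hôpital: lim (-36*h + 6*e^(6*h) - 6)/(21*h^2), still 0/0.
Apply L'Hôpital: lim (36*e^(6*h) - 36)/(42*h), still 0/0.
After 3 applications of L'Hôpital's rule the quotient is (216*e^(6*h))/(42); substituting h = 0 gives 36/7.

36/7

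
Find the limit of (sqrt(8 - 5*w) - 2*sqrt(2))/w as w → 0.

Substitution gives 0/0. Multiply numerator and denominator by the conjugate √(8 - 5w) + √8.
The numerator becomes (8 - 5w) − 8 = -5w, so the expression simplifies to -5/(√(8 - 5w) + √8).
Letting w → 0 gives -5/(2√8) = -5*√(2)/8.

-5*√(2)/8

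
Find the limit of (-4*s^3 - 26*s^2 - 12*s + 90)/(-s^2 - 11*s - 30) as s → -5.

At s = -5 both the top and bottom vanish — a removable singularity. Factoring out (s + 5) from each leaves (-4*s^2 - 6*s + 18)/(-s - 6), which at s = -5 equals 52.

52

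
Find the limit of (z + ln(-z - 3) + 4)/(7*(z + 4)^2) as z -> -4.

-1/14

Direct substitution gives 0/0.
Apply L'Hôpital: lim (1 - 1/(-z - 3))/(14*z + 56), still 0/0.
After 2 applications of L'Hôpital's rule the quotient is (-1/(-z - 3)^2)/(14); substituting z = -4 gives -1/14.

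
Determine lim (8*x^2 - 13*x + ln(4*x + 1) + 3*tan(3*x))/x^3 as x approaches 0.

145/3

Substitution gives 0/0; apply L'Hôpital's rule 3 times.
After differentiating numerator and denominator 3 times the quotient is (486*tan(3*x)^2/cos(3*x)^2 + 162/cos(3*x)^2 + 128/(4*x + 1)^3)/(6); at x = 0 this is 145/3.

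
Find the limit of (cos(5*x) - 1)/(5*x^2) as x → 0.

Direct substitution gives 0/0.
Apply L'Hôpital: lim (-5*sin(5*x))/(10*x), still 0/0.
After 2 applications of L'Hôpital's rule the quotient is (-25*cos(5*x))/(10); substituting x = 0 gives -5/2.

-5/2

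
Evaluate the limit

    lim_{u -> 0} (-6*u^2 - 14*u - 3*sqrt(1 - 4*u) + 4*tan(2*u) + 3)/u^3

68/3

Substitution gives 0/0 (the numerator vanishes to order 3).
Expand each term to order u^3: the coefficient of u^3 in 4·tan(2u) is 32/3 and in -3·√(1 - 4u) is 12.
Lower-order terms cancel with the polynomial part, so the numerator is (68/3)·u^3 + o(u^3), and the limit is (68/3)/(1) = 68/3.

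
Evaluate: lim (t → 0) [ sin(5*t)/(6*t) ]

5/6

Substitution gives 0/0.
Write it as (5/6)·sin(5t)/(5t); since sin(u)/u → 1, the limit is 5/6.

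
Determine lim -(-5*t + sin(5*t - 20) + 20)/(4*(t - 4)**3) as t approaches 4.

125/24

Direct substitution gives 0/0.
Apply L'Hôpital: lim (5*cos(5*t - 20) - 5)/(-12*(t - 4)^2), still 0/0.
Apply L'Hôpital: lim (-25*sin(5*t - 20))/(96 - 24*t), still 0/0.
After 3 applications of L'Hôpital's rule the quotient is (-125*cos(5*t - 20))/(-24); substituting t = 4 gives 125/24.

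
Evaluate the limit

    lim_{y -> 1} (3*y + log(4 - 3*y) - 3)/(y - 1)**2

Direct substitution gives 0/0.
Apply L'Hôpital: lim (3 - 3/(4 - 3*y))/(2*y - 2), still 0/0.
After 2 applications of L'Hôpital's rule the quotient is (-9/(4 - 3*y)^2)/(2); substituting y = 1 gives -9/2.

-9/2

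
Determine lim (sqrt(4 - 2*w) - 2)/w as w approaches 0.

A 0/0 form; rationalise with √(4 - 2w) + √4. This collapses the numerator to -2w, leaving -2/(√(4 - 2w) + √4) → -2/(2√4) = -1/2.

-1/2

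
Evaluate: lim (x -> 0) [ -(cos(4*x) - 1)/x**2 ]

Direct substitution gives 0/0.
Apply L'Hôpital: lim (-4*sin(4*x))/(-2*x), still 0/0.
After 2 applications of L'Hôpital's rule the quotient is (-16*cos(4*x))/(-2); substituting x = 0 gives 8.

8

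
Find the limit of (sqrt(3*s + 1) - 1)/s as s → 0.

3/2

A 0/0 form; rationalise with √(1 + 3s) + √1. This collapses the numerator to 3s, leaving 3/(√(1 + 3s) + √1) → 3/(2√1) = 3/2.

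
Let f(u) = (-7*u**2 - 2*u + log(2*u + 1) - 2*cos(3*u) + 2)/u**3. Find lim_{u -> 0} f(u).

8/3

Substitution gives 0/0 (the numerator vanishes to order 3).
Expand each term to order u^3: the coefficient of u^3 in -2·cos(3u) is 0 and in ln(1 + 2u) is 8/3.
Lower-order terms cancel with the polynomial part, so the numerator is (8/3)·u^3 + o(u^3), and the limit is (8/3)/(1) = 8/3.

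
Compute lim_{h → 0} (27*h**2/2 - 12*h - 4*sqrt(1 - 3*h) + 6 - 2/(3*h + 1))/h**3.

Substitution gives 0/0; apply L'Hôpital's rule 3 times.
After differentiating numerator and denominator 3 times the quotient is (324/(3*h + 1)^4 + 81/(2*(1 - 3*h)^(5/2)))/(6); at h = 0 this is 243/4.

243/4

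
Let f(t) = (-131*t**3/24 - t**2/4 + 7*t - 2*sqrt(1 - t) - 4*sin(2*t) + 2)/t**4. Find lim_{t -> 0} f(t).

5/64

Substitution gives 0/0; apply L'Hôpital's rule 4 times.
After differentiating numerator and denominator 4 times the quotient is (-64*sin(2*t) + 15/(8*(1 - t)^(7/2)))/(24); at t = 0 this is 5/64.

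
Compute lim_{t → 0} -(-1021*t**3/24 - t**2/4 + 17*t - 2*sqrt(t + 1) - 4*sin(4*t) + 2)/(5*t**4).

-1/64

Substitution gives 0/0; apply L'Hôpital's rule 4 times.
After differentiating numerator and denominator 4 times the quotient is (-1024*sin(4*t) + 15/(8*(t + 1)^(7/2)))/(-120); at t = 0 this is -1/64.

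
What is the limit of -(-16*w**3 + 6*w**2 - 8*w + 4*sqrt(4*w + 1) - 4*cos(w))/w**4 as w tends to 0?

241/6

Substitution gives 0/0; apply L'Hôpital's rule 4 times.
After differentiating numerator and denominator 4 times the quotient is (-4*cos(w) - 960/(4*w + 1)^(7/2))/(-24); at w = 0 this is 241/6.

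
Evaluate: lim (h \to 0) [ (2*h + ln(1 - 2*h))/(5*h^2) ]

-2/5

Direct substitution gives 0/0.
Apply L'Hôpital: lim (2 - 2/(1 - 2*h))/(10*h), still 0/0.
After 2 applications of L'Hôpital's rule the quotient is (-4/(1 - 2*h)^2)/(10); substituting h = 0 gives -2/5.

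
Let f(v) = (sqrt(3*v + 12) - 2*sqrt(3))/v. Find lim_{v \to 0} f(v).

A 0/0 form; rationalise with √(12 + 3v) + √12. This collapses the numerator to 3v, leaving 3/(√(12 + 3v) + √12) → 3/(2√12) = √(3)/4.

√(3)/4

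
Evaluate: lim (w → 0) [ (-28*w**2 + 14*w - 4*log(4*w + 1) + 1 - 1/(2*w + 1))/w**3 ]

-232/3

Substitution gives 0/0 (the numerator vanishes to order 3).
Expand each term to order w^3: the coefficient of w^3 in −1/(1 + 2w) is 8 and in -4·ln(1 + 4w) is -256/3.
Lower-order terms cancel with the polynomial part, so the numerator is (-232/3)·w^3 + o(w^3), and the limit is (-232/3)/(1) = -232/3.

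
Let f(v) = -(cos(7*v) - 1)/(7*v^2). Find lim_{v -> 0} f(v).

7/2

Direct substitution gives 0/0.
Apply L'Hôpital: lim (-7*sin(7*v))/(-14*v), still 0/0.
After 2 applications of L'Hôpital's rule the quotient is (-49*cos(7*v))/(-14); substituting v = 0 gives 7/2.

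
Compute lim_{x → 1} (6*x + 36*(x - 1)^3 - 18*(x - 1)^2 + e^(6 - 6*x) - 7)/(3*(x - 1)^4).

Direct substitution gives 0/0.
Apply L'Hôpital: lim (-36*x + 108*(x - 1)^2 - 6*e^(6 - 6*x) + 42)/(12*(x - 1)^3), still 0/0.
Apply L'Hôpital: lim (216*x + 36*e^(6 - 6*x) - 252)/(36*(x - 1)^2), still 0/0.
Apply L'Hôpital: lim (216 - 216*e^(6 - 6*x))/(72*x - 72), still 0/0.
After 4 applications of L'Hôpital's rule the quotient is (1296*e^(6 - 6*x))/(72); substituting x = 1 gives 18.

18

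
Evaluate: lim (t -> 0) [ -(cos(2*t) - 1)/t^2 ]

2

Direct substitution gives 0/0.
Apply L'Hôpital: lim (-2*sin(2*t))/(-2*t), still 0/0.
After 2 applications of L'Hôpital's rule the quotient is (-4*cos(2*t))/(-2); substituting t = 0 gives 2.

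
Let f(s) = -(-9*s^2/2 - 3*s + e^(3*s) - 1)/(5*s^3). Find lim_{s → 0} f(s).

Direct substitution gives 0/0.
Apply L'Hôpital: lim (-9*s + 3*e^(3*s) - 3)/(-15*s^2), still 0/0.
Apply L'Hôpital: lim (9*e^(3*s) - 9)/(-30*s), still 0/0.
After 3 applications of L'Hôpital's rule the quotient is (27*e^(3*s))/(-30); substituting s = 0 gives -9/10.

-9/10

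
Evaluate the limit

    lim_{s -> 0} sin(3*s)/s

3

Substitution gives 0/0.
Write it as (3)·sin(3s)/(3s); since sin(u)/u → 1, the limit is 3.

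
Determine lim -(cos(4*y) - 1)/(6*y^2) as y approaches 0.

Direct substitution gives 0/0.
Apply L'Hôpital: lim (-4*sin(4*y))/(-12*y), still 0/0.
After 2 applications of L'Hôpital's rule the quotient is (-16*cos(4*y))/(-12); substituting y = 0 gives 4/3.

4/3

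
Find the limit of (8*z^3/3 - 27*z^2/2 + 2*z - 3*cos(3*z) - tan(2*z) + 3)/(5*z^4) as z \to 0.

-81/40

Substitution gives 0/0 (the numerator vanishes to order 4).
Expand each term to order z^4: the coefficient of z^4 in −tan(2z) is 0 and in -3·cos(3z) is -81/8.
Lower-order terms cancel with the polynomial part, so the numerator is (-81/8)·z^4 + o(z^4), and the limit is (-81/8)/(5) = -81/40.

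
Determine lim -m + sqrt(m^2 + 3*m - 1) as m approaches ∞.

3/2

An ∞ − ∞ form. Rationalising with the conjugate, the difference becomes (3m - 1) / (√(m^2 + 3*m - 1) + m).
For large m the denominator behaves like 2·m, so the quotient tends to 3/2 = 3/2.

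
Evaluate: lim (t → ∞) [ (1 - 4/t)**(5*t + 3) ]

The base → 1 and the exponent → ∞: a 1^∞ form.
Take logarithms: (5t + 3)·ln(1 - 4/t). Since ln(1+u) ~ u for small u, this behaves like (5t)·(-4/t) → -20.
So the limit is e^(-20).

e^(-20)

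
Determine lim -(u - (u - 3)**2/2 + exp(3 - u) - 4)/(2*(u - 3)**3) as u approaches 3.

1/12

Direct substitution gives 0/0.
Apply L'Hôpital: lim (-u - e^(3 - u) + 4)/(-6*(u - 3)^2), still 0/0.
Apply L'Hôpital: lim (e^(3 - u) - 1)/(36 - 12*u), still 0/0.
After 3 applications of L'Hôpital's rule the quotient is (-e^(3 - u))/(-12); substituting u = 3 gives 1/12.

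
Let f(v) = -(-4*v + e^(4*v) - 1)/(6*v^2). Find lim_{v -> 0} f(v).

Direct substitution gives 0/0.
Apply L'Hôpital: lim (4*e^(4*v) - 4)/(-12*v), still 0/0.
After 2 applications of L'Hôpital's rule the quotient is (16*e^(4*v))/(-12); substituting v = 0 gives -4/3.

-4/3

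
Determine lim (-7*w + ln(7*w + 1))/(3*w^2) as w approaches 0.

-49/6

Direct substitution gives 0/0.
Apply L'Hôpital: lim (-7 + 7/(7*w + 1))/(6*w), still 0/0.
After 2 applications of L'Hôpital's rule the quotient is (-49/(7*w + 1)^2)/(6); substituting w = 0 gives -49/6.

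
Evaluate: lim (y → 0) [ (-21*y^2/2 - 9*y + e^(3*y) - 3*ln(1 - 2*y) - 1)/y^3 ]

Substitution gives 0/0 (the numerator vanishes to order 3).
Expand each term to order y^3: the coefficient of y^3 in -3·ln(1 - 2y) is 8 and in e^(3y) is 9/2.
Lower-order terms cancel with the polynomial part, so the numerator is (25/2)·y^3 + o(y^3), and the limit is (25/2)/(1) = 25/2.

25/2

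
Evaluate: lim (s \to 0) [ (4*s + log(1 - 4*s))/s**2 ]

-8

Direct substitution gives 0/0.
Apply L'Hôpital: lim (4 - 4/(1 - 4*s))/(2*s), still 0/0.
After 2 applications of L'Hôpital's rule the quotient is (-16/(1 - 4*s)^2)/(2); substituting s = 0 gives -8.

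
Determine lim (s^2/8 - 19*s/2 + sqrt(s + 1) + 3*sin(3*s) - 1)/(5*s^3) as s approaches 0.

-43/16

Substitution gives 0/0; apply L'Hôpital's rule 3 times.
After differentiating numerator and denominator 3 times the quotient is (-81*cos(3*s) + 3/(8*(s + 1)^(5/2)))/(30); at s = 0 this is -43/16.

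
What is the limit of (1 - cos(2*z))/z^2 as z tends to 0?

2

Substitution gives 0/0.
Use (1 − cos u)/u² → 1/2 with u = 2z: the limit is 2²/(2·1) = 2.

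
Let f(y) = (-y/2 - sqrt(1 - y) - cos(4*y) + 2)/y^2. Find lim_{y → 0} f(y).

Substitution gives 0/0; apply L'Hôpital's rule 2 times.
After differentiating numerator and denominator 2 times the quotient is (16*cos(4*y) + 1/(4*(1 - y)^(3/2)))/(2); at y = 0 this is 65/8.

65/8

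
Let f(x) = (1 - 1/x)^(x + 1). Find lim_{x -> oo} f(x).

The base → 1 and the exponent → ∞: a 1^∞ form.
Take logarithms: (x + 1)·ln(1 - 1/x). Since ln(1+u) ~ u for small u, this behaves like (x)·(-1/x) → -1.
So the limit is e^(-1).

e^(-1)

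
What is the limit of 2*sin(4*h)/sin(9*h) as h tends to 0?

Substitution gives 0/0.
Divide numerator and denominator by h: sin(4h)/h → 4 and sin(9h)/h → 9, so the limit is 2·4/9 = 8/9.

8/9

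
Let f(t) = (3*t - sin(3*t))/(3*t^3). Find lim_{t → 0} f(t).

3/2

Direct substitution gives 0/0.
Apply L'Hôpital: lim (3 - 3*cos(3*t))/(9*t^2), still 0/0.
Apply L'Hôpital: lim (9*sin(3*t))/(18*t), still 0/0.
After 3 applications of L'Hôpital's rule the quotient is (27*cos(3*t))/(18); substituting t = 0 gives 3/2.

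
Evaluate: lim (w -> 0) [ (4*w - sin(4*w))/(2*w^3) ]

Direct substitution gives 0/0.
Apply L'Hôpital: lim (4 - 4*cos(4*w))/(6*w^2), still 0/0.
Apply L'Hôpital: lim (16*sin(4*w))/(12*w), still 0/0.
After 3 applications of L'Hôpital's rule the quotient is (64*cos(4*w))/(12); substituting w = 0 gives 16/3.

16/3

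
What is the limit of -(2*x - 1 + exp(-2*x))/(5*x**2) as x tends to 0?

-2/5

Direct substitution gives 0/0.
Apply L'Hôpital: lim (2 - 2*e^(-2*x))/(-10*x), still 0/0.
After 2 applications of L'Hôpital's rule the quotient is (4*e^(-2*x))/(-10); substituting x = 0 gives -2/5.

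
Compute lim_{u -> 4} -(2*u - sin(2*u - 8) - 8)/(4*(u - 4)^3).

Direct substitution gives 0/0.
Apply L'Hôpital: lim (2 - 2*cos(2*u - 8))/(-12*(u - 4)^2), still 0/0.
Apply L'Hôpital: lim (4*sin(2*u - 8))/(96 - 24*u), still 0/0.
After 3 applications of L'Hôpital's rule the quotient is (8*cos(2*u - 8))/(-24); substituting u = 4 gives -1/3.

-1/3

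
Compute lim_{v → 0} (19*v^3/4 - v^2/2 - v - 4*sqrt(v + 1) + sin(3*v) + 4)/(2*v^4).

5/64

Substitution gives 0/0 (the numerator vanishes to order 4).
Expand each term to order v^4: the coefficient of v^4 in sin(3v) is 0 and in -4·√(1 + v) is 5/32.
Lower-order terms cancel with the polynomial part, so the numerator is (5/32)·v^4 + o(v^4), and the limit is (5/32)/(2) = 5/64.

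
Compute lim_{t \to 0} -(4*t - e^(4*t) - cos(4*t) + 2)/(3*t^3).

Substitution gives 0/0; apply L'Hôpital's rule 3 times.
After differentiating numerator and denominator 3 times the quotient is (-64*e^(4*t) - 64*sin(4*t))/(-18); at t = 0 this is 32/9.

32/9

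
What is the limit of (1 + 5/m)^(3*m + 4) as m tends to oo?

e^(15)

The base → 1 and the exponent → ∞: a 1^∞ form.
Take logarithms: (3m + 4)·ln(1 + 5/m). Since ln(1+u) ~ u for small u, this behaves like (3m)·(5/m) → 15.
So the limit is e^(15).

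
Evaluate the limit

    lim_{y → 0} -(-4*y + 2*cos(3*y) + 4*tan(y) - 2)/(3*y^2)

Substitution gives 0/0; apply L'Hôpital's rule 2 times.
After differentiating numerator and denominator 2 times the quotient is (8*sin(y)/cos(y)^3 - 18*cos(3*y))/(-6); at y = 0 this is 3.

3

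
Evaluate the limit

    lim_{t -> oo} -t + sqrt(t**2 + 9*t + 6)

9/2

This has the form ∞ − ∞. Multiply and divide by the conjugate √(t^2 + 9*t + 6) + t.
That gives (9t + 6) / (√(t^2 + 9*t + 6) + t).
Divide numerator and denominator by t: the limit is 9/(2·1) = 9/2.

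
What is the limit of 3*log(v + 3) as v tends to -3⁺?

As v → -3⁺, v + 3 → 0⁺ and ln(v + 3) → −∞.
Multiplying by 3 gives -∞.

-∞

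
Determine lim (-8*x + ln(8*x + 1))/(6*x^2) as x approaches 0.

Direct substitution gives 0/0.
Apply L'Hôpital: lim (-8 + 8/(8*x + 1))/(12*x), still 0/0.
After 2 applications of L'Hôpital's rule the quotient is (-64/(8*x + 1)^2)/(12); substituting x = 0 gives -16/3.

-16/3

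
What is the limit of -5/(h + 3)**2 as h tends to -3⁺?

-∞

As h → -3⁺, (h + 3) → 0⁺, so (h + 3)^2 → 0⁺ and -5/(h + 3)^2 → -∞.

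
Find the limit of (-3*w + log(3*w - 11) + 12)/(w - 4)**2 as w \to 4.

Direct substitution gives 0/0.
Apply L'Hôpital: lim (-3 + 3/(3*w - 11))/(2*w - 8), still 0/0.
After 2 applications of L'Hôpital's rule the quotient is (-9/(3*w - 11)^2)/(2); substituting w = 4 gives -9/2.

-9/2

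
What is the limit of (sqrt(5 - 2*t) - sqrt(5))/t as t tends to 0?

Substitution gives 0/0. Multiply numerator and denominator by the conjugate √(5 - 2t) + √5.
The numerator becomes (5 - 2t) − 5 = -2t, so the expression simplifies to -2/(√(5 - 2t) + √5).
Letting t → 0 gives -2/(2√5) = -√(5)/5.

-√(5)/5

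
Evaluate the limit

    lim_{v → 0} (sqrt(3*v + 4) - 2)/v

3/4

Substitution gives 0/0. Multiply numerator and denominator by the conjugate √(4 + 3v) + √4.
The numerator becomes (4 + 3v) − 4 = 3v, so the expression simplifies to 3/(√(4 + 3v) + √4).
Letting v → 0 gives 3/(2√4) = 3/4.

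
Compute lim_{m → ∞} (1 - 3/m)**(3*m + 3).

e^(-9)

The base → 1 and the exponent → ∞: a 1^∞ form.
Take logarithms: (3m + 3)·ln(1 - 3/m). Since ln(1+u) ~ u for small u, this behaves like (3m)·(-3/m) → -9.
So the limit is e^(-9).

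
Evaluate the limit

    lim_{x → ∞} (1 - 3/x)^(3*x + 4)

e^(-9)

The base → 1 and the exponent → ∞: a 1^∞ form.
Take logarithms: (3x + 4)·ln(1 - 3/x). Since ln(1+u) ~ u for small u, this behaves like (3x)·(-3/x) → -9.
So the limit is e^(-9).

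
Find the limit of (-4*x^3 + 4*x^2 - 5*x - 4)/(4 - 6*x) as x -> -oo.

∞

The numerator has higher degree (3 > 1); the quotient behaves like (-4/(-6))·x^2 for large |x|.
As x → −∞ this diverges to ∞.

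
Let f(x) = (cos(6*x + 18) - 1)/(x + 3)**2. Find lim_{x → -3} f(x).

Direct substitution gives 0/0.
Apply L'Hôpital: lim (-6*sin(6*x + 18))/(2*x + 6), still 0/0.
After 2 applications of L'Hôpital's rule the quotient is (-36*cos(6*x + 18))/(2); substituting x = -3 gives -18.

-18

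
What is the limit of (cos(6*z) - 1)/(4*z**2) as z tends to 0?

-9/2

Direct substitution gives 0/0.
Apply L'Hôpital: lim (-6*sin(6*z))/(8*z), still 0/0.
After 2 applications of L'Hôpital's rule the quotient is (-36*cos(6*z))/(8); substituting z = 0 gives -9/2.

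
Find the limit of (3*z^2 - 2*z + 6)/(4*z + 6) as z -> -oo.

-∞

The numerator has higher degree (2 > 1); the quotient behaves like (3/(4))·z^1 for large |z|.
As z → −∞ this diverges to -∞.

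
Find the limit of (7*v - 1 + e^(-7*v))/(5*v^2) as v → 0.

49/10

Direct substitution gives 0/0.
Apply L'Hôpital: lim (7 - 7*e^(-7*v))/(10*v), still 0/0.
After 2 applications of L'Hôpital's rule the quotient is (49*e^(-7*v))/(10); substituting v = 0 gives 49/10.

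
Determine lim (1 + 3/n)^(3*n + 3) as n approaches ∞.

e^(9)

Let L be the limit and take ln: ln L = lim (3n + 3)·ln(1 + 3/n) = lim (3n + 3)·(3/n + O(1/n²)) = 9.
Hence L = e^(9).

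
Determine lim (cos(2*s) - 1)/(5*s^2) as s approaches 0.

-2/5

Direct substitution gives 0/0.
Apply L'Hôpital: lim (-2*sin(2*s))/(10*s), still 0/0.
After 2 applications of L'Hôpital's rule the quotient is (-4*cos(2*s))/(10); substituting s = 0 gives -2/5.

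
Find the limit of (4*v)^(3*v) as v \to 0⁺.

1

Base → 0⁺ and exponent → 0⁺: a 0^0 form.
Take logs: 3v·ln(4v). This is 0·(−∞); rewriting as ln(4v)/(1/(3v)) and applying L'Hôpital gives 0.
Hence the limit is e^0 = 1.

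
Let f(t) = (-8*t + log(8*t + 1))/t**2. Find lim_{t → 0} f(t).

Direct substitution gives 0/0.
Apply L'Hôpital: lim (-8 + 8/(8*t + 1))/(2*t), still 0/0.
After 2 applications of L'Hôpital's rule the quotient is (-64/(8*t + 1)^2)/(2); substituting t = 0 gives -32.

-32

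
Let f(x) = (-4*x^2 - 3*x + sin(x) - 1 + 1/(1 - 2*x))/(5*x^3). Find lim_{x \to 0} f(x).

Substitution gives 0/0 (the numerator vanishes to order 3).
Expand each term to order x^3: the coefficient of x^3 in sin(x) is -1/6 and in 1/(1 - 2x) is 8.
Lower-order terms cancel with the polynomial part, so the numerator is (47/6)·x^3 + o(x^3), and the limit is (47/6)/(5) = 47/30.

47/30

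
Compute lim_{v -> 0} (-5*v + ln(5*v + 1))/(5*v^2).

-5/2

Direct substitution gives 0/0.
Apply L'Hôpital: lim (-5 + 5/(5*v + 1))/(10*v), still 0/0.
After 2 applications of L'Hôpital's rule the quotient is (-25/(5*v + 1)^2)/(10); substituting v = 0 gives -5/2.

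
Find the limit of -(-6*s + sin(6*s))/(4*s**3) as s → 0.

9

Direct substitution gives 0/0.
Apply L'Hôpital: lim (6*cos(6*s) - 6)/(-12*s^2), still 0/0.
Apply L'Hôpital: lim (-36*sin(6*s))/(-24*s), still 0/0.
After 3 applications of L'Hôpital's rule the quotient is (-216*cos(6*s))/(-24); substituting s = 0 gives 9.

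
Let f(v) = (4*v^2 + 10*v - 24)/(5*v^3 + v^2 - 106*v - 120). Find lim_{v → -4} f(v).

-11/63

Direct substitution gives 0/0, so factor. Both numerator and denominator have (v + 4) as a factor.
After cancelling, the expression reduces to (4*v - 6)/(5*v^2 - 19*v - 30).
Substituting v = -4 gives -11/63.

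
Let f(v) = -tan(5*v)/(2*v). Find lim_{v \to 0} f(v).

-5/2

Substitution gives 0/0.
Since tan(u)/u → 1 as u → 0, tan(5v)/(5v) → 1 and the limit is 5/(-2) = -5/2.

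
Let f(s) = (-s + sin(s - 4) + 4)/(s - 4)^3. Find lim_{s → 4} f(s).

Direct substitution gives 0/0.
Apply L'Hôpital: lim (cos(s - 4) - 1)/(3*(s - 4)^2), still 0/0.
Apply L'Hôpital: lim (-sin(s - 4))/(6*s - 24), still 0/0.
After 3 applications of L'Hôpital's rule the quotient is (-cos(s - 4))/(6); substituting s = 4 gives -1/6.

-1/6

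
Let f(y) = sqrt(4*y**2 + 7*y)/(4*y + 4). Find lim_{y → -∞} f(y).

-1/2

For large |y|, √(4*y^2 + 7*y) ≈ √4·|y| and the denominator ≈ 4y.
Since y → −∞, |y| = −y, giving −√4/(4) = -1/2.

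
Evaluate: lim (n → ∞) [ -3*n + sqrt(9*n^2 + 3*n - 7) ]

This has the form ∞ − ∞. Multiply and divide by the conjugate √(9*n^2 + 3*n - 7) + 3n.
That gives (3n - 7) / (√(9*n^2 + 3*n - 7) + 3n).
Divide numerator and denominator by n: the limit is 3/(2·3) = 1/2.

1/2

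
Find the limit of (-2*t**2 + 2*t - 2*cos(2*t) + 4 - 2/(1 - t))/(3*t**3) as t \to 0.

Substitution gives 0/0 (the numerator vanishes to order 3).
Expand each term to order t^3: the coefficient of t^3 in -2·cos(2t) is 0 and in -2·1/(1 - t) is -2.
Lower-order terms cancel with the polynomial part, so the numerator is (-2)·t^3 + o(t^3), and the limit is (-2)/(3) = -2/3.

-2/3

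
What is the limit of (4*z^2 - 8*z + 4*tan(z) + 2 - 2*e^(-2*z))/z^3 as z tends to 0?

Substitution gives 0/0 (the numerator vanishes to order 3).
Expand each term to order z^3: the coefficient of z^3 in -2·e^(-2z) is 8/3 and in 4·tan(z) is 4/3.
Lower-order terms cancel with the polynomial part, so the numerator is (4)·z^3 + o(z^3), and the limit is (4)/(1) = 4.

4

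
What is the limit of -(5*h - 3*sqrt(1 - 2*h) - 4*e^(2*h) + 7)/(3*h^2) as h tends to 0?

Substitution gives 0/0 (the numerator vanishes to order 2).
Expand each term to order h^2: the coefficient of h^2 in -3·√(1 - 2h) is 3/2 and in -4·e^(2h) is -8.
Lower-order terms cancel with the polynomial part, so the numerator is (-13/2)·h^2 + o(h^2), and the limit is (-13/2)/(-3) = 13/6.

13/6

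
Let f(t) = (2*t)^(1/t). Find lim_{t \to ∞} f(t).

1

Base → ∞ and exponent → 0: an ∞^0 form.
Take logs: (1/t)·ln(2·t^1) = (ln 2 + 1·ln t)/t → 0.
So the limit is e^0 = 1.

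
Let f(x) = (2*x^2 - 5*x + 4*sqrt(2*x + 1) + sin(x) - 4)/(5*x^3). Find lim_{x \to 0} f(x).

Substitution gives 0/0; apply L'Hôpital's rule 3 times.
After differentiating numerator and denominator 3 times the quotient is (-cos(x) + 12/(2*x + 1)^(5/2))/(30); at x = 0 this is 11/30.

11/30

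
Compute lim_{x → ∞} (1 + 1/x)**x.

Let L be the limit and take ln: ln L = lim (x)·ln(1 + 1/x) = lim (x)·(1/x + O(1/x²)) = 1.
Hence L = e^(1).

e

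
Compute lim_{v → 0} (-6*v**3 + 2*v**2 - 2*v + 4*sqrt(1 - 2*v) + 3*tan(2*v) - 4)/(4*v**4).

-5/8

Substitution gives 0/0 (the numerator vanishes to order 4).
Expand each term to order v^4: the coefficient of v^4 in 3·tan(2v) is 0 and in 4·√(1 - 2v) is -5/2.
Lower-order terms cancel with the polynomial part, so the numerator is (-5/2)·v^4 + o(v^4), and the limit is (-5/2)/(4) = -5/8.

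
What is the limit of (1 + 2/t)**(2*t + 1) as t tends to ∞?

Write it as [(1 + 2/t)^t]^(2) · (1 + 2/t)^(1). The bracketed term tends to e^(2) and the second factor to 1, so the limit is e^(4).

e^(4)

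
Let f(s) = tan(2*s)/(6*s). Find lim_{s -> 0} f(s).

1/3

Substitution gives 0/0.
Since tan(u)/u → 1 as u → 0, tan(2s)/(2s) → 1 and the limit is 2/6 = 1/3.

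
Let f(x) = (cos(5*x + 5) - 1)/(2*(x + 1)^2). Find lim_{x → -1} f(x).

-25/4

Direct substitution gives 0/0.
Apply L'Hôpital: lim (-5*sin(5*x + 5))/(4*x + 4), still 0/0.
After 2 applications of L'Hôpital's rule the quotient is (-25*cos(5*x + 5))/(4); substituting x = -1 gives -25/4.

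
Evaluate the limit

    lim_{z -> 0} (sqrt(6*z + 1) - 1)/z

A 0/0 form; rationalise with √(1 + 6z) + √1. This collapses the numerator to 6z, leaving 6/(√(1 + 6z) + √1) → 6/(2√1) = 3.

3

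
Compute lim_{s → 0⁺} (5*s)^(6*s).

1

Base → 0⁺ and exponent → 0⁺: a 0^0 form.
Take logs: 6s·ln(5s). This is 0·(−∞); rewriting as ln(5s)/(1/(6s)) and applying L'Hôpital gives 0.
Hence the limit is e^0 = 1.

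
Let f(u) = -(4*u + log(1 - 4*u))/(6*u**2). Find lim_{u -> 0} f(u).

4/3

Direct substitution gives 0/0.
Apply L'Hôpital: lim (4 - 4/(1 - 4*u))/(-12*u), still 0/0.
After 2 applications of L'Hôpital's rule the quotient is (-16/(1 - 4*u)^2)/(-12); substituting u = 0 gives 4/3.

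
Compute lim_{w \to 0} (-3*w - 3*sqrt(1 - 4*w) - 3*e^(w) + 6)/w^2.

9/2

Substitution gives 0/0; apply L'Hôpital's rule 2 times.
After differentiating numerator and denominator 2 times the quotient is (-3*e^(w) + 12/(1 - 4*w)^(3/2))/(2); at w = 0 this is 9/2.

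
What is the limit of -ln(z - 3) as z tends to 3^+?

As z → 3⁺, z - 3 → 0⁺ and ln(z - 3) → −∞.
Multiplying by -1 gives ∞.

∞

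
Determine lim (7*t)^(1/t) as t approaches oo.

1

Base → ∞ and exponent → 0: an ∞^0 form.
Take logs: (1/t)·ln(7·t^1) = (ln 7 + 1·ln t)/t → 0.
So the limit is e^0 = 1.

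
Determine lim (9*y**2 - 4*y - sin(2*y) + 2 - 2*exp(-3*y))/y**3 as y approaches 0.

31/3

Substitution gives 0/0; apply L'Hôpital's rule 3 times.
After differentiating numerator and denominator 3 times the quotient is (8*cos(2*y) + 54*e^(-3*y))/(6); at y = 0 this is 31/3.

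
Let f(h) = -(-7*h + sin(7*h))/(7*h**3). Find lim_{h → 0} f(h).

Direct substitution gives 0/0.
Apply L'Hôpital: lim (7*cos(7*h) - 7)/(-21*h^2), still 0/0.
Apply L'Hôpital: lim (-49*sin(7*h))/(-42*h), still 0/0.
After 3 applications of L'Hôpital's rule the quotient is (-343*cos(7*h))/(-42); substituting h = 0 gives 49/6.

49/6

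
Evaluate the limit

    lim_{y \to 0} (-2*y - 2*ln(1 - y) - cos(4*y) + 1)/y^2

9

Substitution gives 0/0; apply L'Hôpital's rule 2 times.
After differentiating numerator and denominator 2 times the quotient is (16*cos(4*y) + 2/(y - 1)^2)/(2); at y = 0 this is 9.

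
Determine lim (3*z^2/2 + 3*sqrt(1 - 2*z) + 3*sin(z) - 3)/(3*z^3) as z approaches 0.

Substitution gives 0/0 (the numerator vanishes to order 3).
Expand each term to order z^3: the coefficient of z^3 in 3·sin(z) is -1/2 and in 3·√(1 - 2z) is -3/2.
Lower-order terms cancel with the polynomial part, so the numerator is (-2)·z^3 + o(z^3), and the limit is (-2)/(3) = -2/3.

-2/3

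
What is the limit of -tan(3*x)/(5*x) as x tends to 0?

-3/5

Substitution gives 0/0.
Since tan(u)/u → 1 as u → 0, tan(3x)/(3x) → 1 and the limit is 3/(-5) = -3/5.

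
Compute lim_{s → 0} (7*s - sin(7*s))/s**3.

Direct substitution gives 0/0.
Apply L'Hôpital: lim (7 - 7*cos(7*s))/(3*s^2), still 0/0.
Apply L'Hôpital: lim (49*sin(7*s))/(6*s), still 0/0.
After 3 applications of L'Hôpital's rule the quotient is (343*cos(7*s))/(6); substituting s = 0 gives 343/6.

343/6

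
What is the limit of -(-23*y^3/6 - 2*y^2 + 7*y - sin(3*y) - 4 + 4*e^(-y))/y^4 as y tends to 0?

-1/6

Substitution gives 0/0 (the numerator vanishes to order 4).
Expand each term to order y^4: the coefficient of y^4 in 4·e^(-y) is 1/6 and in −sin(3y) is 0.
Lower-order terms cancel with the polynomial part, so the numerator is (1/6)·y^4 + o(y^4), and the limit is (1/6)/(-1) = -1/6.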